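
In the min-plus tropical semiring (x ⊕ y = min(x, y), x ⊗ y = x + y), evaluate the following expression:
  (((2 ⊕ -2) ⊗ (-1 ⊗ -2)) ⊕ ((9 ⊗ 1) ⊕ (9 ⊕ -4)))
(((2 ⊕ -2) ⊗ (-1 ⊗ -2)) ⊕ ((9 ⊗ 1) ⊕ (9 ⊕ -4))) = -5

Expand innermost to outermost. Recall ⊕ takes the minimum of its arguments and ⊗ takes their sum. Working out the expression (((2 ⊕ -2) ⊗ (-1 ⊗ -2)) ⊕ ((9 ⊗ 1) ⊕ (9 ⊕ -4))) gives -5.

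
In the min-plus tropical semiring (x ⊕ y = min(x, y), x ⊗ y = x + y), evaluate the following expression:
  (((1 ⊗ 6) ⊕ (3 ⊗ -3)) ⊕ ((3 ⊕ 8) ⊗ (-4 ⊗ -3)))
(((1 ⊗ 6) ⊕ (3 ⊗ -3)) ⊕ ((3 ⊕ 8) ⊗ (-4 ⊗ -3))) = -4

Expand innermost to outermost. Recall ⊕ takes the minimum of its arguments and ⊗ takes their sum. Working out the expression (((1 ⊗ 6) ⊕ (3 ⊗ -3)) ⊕ ((3 ⊕ 8) ⊗ (-4 ⊗ -3))) gives -4.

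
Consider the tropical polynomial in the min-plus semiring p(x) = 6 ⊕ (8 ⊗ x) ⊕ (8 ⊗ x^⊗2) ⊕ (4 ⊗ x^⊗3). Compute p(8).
p(8) = 6

A tropical monomial a ⊗ x^⊗i evaluates to a + i · x. Evaluating each term at x = 8:
  Term 0 contributes 6 + 0 · 8 = 6
  Term 1 contributes 8 + 1 · 8 = 16
  Term 2 contributes 8 + 2 · 8 = 24
  Term 3 contributes 4 + 3 · 8 = 28
p(8) = ⊕ of these = min[6, 16, 24, 28] = 6.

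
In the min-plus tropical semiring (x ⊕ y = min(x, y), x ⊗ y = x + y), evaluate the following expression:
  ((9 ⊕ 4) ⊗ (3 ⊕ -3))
((9 ⊕ 4) ⊗ (3 ⊕ -3)) = 1

Expand innermost to outermost. Recall ⊕ takes the minimum of its arguments and ⊗ takes their sum. Working out the expression ((9 ⊕ 4) ⊗ (3 ⊕ -3)) gives 1.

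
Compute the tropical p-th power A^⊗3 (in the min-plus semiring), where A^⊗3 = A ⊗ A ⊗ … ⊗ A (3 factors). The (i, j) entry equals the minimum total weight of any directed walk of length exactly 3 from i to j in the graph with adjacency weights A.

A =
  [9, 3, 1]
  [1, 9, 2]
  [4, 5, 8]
A^⊗3 =
  [7, 7, 5]
  [5, 7, 6]
  [8, 9, 7]

Each entry (A^⊗3)_ij equals the minimum over all length-3 walks i = v_0 → v_1 → … → v_3 = j of Σ_t A[v_t][v_{t+1}]. For example, for (i, j) = (0, 2) we minimise over 9 possible intermediate vertex sequences; the minimum is 5, attained along the walk 0 → 1 → 0 → 2.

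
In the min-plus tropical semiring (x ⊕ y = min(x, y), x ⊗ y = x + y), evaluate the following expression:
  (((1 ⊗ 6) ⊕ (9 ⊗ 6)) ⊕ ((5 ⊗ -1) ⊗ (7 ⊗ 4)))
(((1 ⊗ 6) ⊕ (9 ⊗ 6)) ⊕ ((5 ⊗ -1) ⊗ (7 ⊗ 4))) = 7

Expand innermost to outermost. Recall ⊕ takes the minimum of its arguments and ⊗ takes their sum. Working out the expression (((1 ⊗ 6) ⊕ (9 ⊗ 6)) ⊕ ((5 ⊗ -1) ⊗ (7 ⊗ 4))) gives 7.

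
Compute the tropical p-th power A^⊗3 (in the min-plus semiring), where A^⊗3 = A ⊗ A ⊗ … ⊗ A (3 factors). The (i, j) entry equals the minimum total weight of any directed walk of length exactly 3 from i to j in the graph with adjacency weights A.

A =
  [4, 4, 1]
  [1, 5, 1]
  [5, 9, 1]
A^⊗3 =
  [7, 9, 3]
  [6, 9, 3]
  [7, 10, 3]

Each entry (A^⊗3)_ij equals the minimum over all length-3 walks i = v_0 → v_1 → … → v_3 = j of Σ_t A[v_t][v_{t+1}]. For example, for (i, j) = (0, 2) we minimise over 9 possible intermediate vertex sequences; the minimum is 3, attained along the walk 0 → 2 → 2 → 2.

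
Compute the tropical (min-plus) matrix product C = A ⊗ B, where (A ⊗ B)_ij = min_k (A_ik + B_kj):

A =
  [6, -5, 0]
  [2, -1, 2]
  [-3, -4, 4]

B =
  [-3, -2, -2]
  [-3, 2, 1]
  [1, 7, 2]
A ⊗ B =
  [-8, -3, -4]
  [-4, 0, 0]
  [-7, -5, -5]

Apply the min-plus product entry-by-entry:
  C[0][0] = min over k of (A[0][0] + B[0][0] = 6 + -3 = 3, A[0][1] + B[1][0] = -5 + -3 = -8, A[0][2] + B[2][0] = 0 + 1 = 1) = -8 (attained at k = 1)
  C[0][1] = min over k of (A[0][0] + B[0][1] = 6 + -2 = 4, A[0][1] + B[1][1] = -5 + 2 = -3, A[0][2] + B[2][1] = 0 + 7 = 7) = -3 (attained at k = 1)
  C[0][2] = min over k of (A[0][0] + B[0][2] = 6 + -2 = 4, A[0][1] + B[1][2] = -5 + 1 = -4, A[0][2] + B[2][2] = 0 + 2 = 2) = -4 (attained at k = 1)
  C[1][0] = min over k of (A[1][0] + B[0][0] = 2 + -3 = -1, A[1][1] + B[1][0] = -1 + -3 = -4, A[1][2] + B[2][0] = 2 + 1 = 3) = -4 (attained at k = 1)
  C[1][1] = min over k of (A[1][0] + B[0][1] = 2 + -2 = 0, A[1][1] + B[1][1] = -1 + 2 = 1, A[1][2] + B[2][1] = 2 + 7 = 9) = 0 (attained at k = 0)
  C[1][2] = min over k of (A[1][0] + B[0][2] = 2 + -2 = 0, A[1][1] + B[1][2] = -1 + 1 = 0, A[1][2] + B[2][2] = 2 + 2 = 4) = 0 (attained at k = 0)
  C[2][0] = min over k of (A[2][0] + B[0][0] = -3 + -3 = -6, A[2][1] + B[1][0] = -4 + -3 = -7, A[2][2] + B[2][0] = 4 + 1 = 5) = -7 (attained at k = 1)
  C[2][1] = min over k of (A[2][0] + B[0][1] = -3 + -2 = -5, A[2][1] + B[1][1] = -4 + 2 = -2, A[2][2] + B[2][1] = 4 + 7 = 11) = -5 (attained at k = 0)
  C[2][2] = min over k of (A[2][0] + B[0][2] = -3 + -2 = -5, A[2][1] + B[1][2] = -4 + 1 = -3, A[2][2] + B[2][2] = 4 + 2 = 6) = -5 (attained at k = 0)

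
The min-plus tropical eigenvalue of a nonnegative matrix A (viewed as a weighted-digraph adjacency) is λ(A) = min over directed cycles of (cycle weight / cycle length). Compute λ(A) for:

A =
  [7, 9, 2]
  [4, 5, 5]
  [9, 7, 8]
λ(A) = 13/3

Enumerate directed cycles and compute their means (weight / length). Sample:
  cycle 0 → 0: weight = 7, length = 1, mean = 7/1 ≈ 7.000
  cycle 1 → 1: weight = 5, length = 1, mean = 5/1 ≈ 5.000
  cycle 2 → 2: weight = 8, length = 1, mean = 8/1 ≈ 8.000
  cycle 0 → 1 → 0: weight = 13, length = 2, mean = 13/2 ≈ 6.500
  cycle 0 → 2 → 0: weight = 11, length = 2, mean = 11/2 ≈ 5.500
  cycle 1 → 0 → 1: weight = 13, length = 2, mean = 13/2 ≈ 6.500
Minimum mean = 4.333, attained e.g. along the cycle 0 → 2 → 1 → 0 with weight 13 and length 3. So λ(A) = 13/3 = 13/3.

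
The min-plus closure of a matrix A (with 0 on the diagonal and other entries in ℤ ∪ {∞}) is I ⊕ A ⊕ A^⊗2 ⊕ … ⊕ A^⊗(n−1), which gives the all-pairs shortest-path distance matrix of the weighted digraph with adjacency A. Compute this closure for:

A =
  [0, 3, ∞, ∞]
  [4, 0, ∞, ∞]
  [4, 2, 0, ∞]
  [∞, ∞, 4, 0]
Closure =
  [0, 3, ∞, ∞]
  [4, 0, ∞, ∞]
  [4, 2, 0, ∞]
  [8, 6, 4, 0]

This is the Floyd-Warshall all-pairs shortest-path computation. For each intermediate vertex k = 0, 1, …, 3, update dist[i][j] ← min(dist[i][j], dist[i][k] + dist[k][j]). The final matrix gives, for each (i, j), the minimum total weight of any directed path from i to j (possibly empty when i = j).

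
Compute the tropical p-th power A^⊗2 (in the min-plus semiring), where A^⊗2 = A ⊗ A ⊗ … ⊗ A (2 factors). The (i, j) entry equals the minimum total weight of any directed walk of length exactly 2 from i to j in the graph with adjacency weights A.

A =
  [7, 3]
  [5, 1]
A^⊗2 =
  [8, 4]
  [6, 2]

Each entry (A^⊗2)_ij equals the minimum over all length-2 walks i = v_0 → v_1 → … → v_2 = j of Σ_t A[v_t][v_{t+1}]. For example, for (i, j) = (0, 1) we minimise over 2 possible intermediate vertex sequences; the minimum is 4, attained along the walk 0 → 1 → 1.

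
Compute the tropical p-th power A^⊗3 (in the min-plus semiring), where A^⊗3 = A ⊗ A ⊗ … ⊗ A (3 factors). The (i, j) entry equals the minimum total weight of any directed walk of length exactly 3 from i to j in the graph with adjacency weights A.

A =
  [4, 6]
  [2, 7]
A^⊗3 =
  [12, 14]
  [10, 12]

Each entry (A^⊗3)_ij equals the minimum over all length-3 walks i = v_0 → v_1 → … → v_3 = j of Σ_t A[v_t][v_{t+1}]. For example, for (i, j) = (0, 1) we minimise over 4 possible intermediate vertex sequences; the minimum is 14, attained along the walk 0 → 0 → 0 → 1.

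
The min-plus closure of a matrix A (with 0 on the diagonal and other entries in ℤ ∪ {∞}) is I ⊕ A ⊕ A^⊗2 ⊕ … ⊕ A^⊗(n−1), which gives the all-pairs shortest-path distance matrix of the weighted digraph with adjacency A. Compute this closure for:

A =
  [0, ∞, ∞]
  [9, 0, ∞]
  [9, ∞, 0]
Closure =
  [0, ∞, ∞]
  [9, 0, ∞]
  [9, ∞, 0]

This is the Floyd-Warshall all-pairs shortest-path computation. For each intermediate vertex k = 0, 1, …, 2, update dist[i][j] ← min(dist[i][j], dist[i][k] + dist[k][j]). The final matrix gives, for each (i, j), the minimum total weight of any directed path from i to j (possibly empty when i = j).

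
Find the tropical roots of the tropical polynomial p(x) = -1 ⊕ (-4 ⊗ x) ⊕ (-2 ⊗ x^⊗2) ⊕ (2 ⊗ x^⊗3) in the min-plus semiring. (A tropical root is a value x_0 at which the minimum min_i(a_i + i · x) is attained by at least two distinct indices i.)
Roots: {-4, -2, 3}

Each tropical root is a break point of the lower envelope of the lines y = a_i + i · x (there are 4 lines, with slopes 0, 1, ..., 3). Only the lines that attain the minimum somewhere contribute to roots; other lines are dominated. Here the surviving (envelope) indices are i = 3, i = 2, i = 1, i = 0.
Intersections between consecutive envelope lines give the roots: for adjacent envelope indices i < j the intersection is x = (a_i − a_j) / (j − i). Reading off the sorted break points: {-4, -2, 3}.
Verification: at each break x_0, at least two indices attain the minimum of min_i(a_i + i · x_0).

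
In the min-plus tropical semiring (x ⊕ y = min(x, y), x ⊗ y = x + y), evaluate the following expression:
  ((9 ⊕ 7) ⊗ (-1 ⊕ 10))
((9 ⊕ 7) ⊗ (-1 ⊕ 10)) = 6

Expand innermost to outermost. Recall ⊕ takes the minimum of its arguments and ⊗ takes their sum. Working out the expression ((9 ⊕ 7) ⊗ (-1 ⊕ 10)) gives 6.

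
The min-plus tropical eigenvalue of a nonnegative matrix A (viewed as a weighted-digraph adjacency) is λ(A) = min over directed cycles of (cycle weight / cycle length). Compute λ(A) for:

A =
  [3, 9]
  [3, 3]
λ(A) = 3

Enumerate directed cycles and compute their means (weight / length). Sample:
  cycle 0 → 0: weight = 3, length = 1, mean = 3/1 ≈ 3.000
  cycle 1 → 1: weight = 3, length = 1, mean = 3/1 ≈ 3.000
  cycle 0 → 1 → 0: weight = 12, length = 2, mean = 12/2 ≈ 6.000
  cycle 1 → 0 → 1: weight = 12, length = 2, mean = 12/2 ≈ 6.000
Minimum mean = 3.000, attained e.g. along the cycle 0 → 0 with weight 3 and length 1. So λ(A) = 3/1 = 3.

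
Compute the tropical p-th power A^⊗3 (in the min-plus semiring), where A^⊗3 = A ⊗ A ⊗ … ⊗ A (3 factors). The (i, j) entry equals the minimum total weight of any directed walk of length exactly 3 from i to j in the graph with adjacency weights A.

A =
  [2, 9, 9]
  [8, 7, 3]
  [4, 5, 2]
A^⊗3 =
  [6, 13, 13]
  [9, 10, 7]
  [8, 9, 6]

Each entry (A^⊗3)_ij equals the minimum over all length-3 walks i = v_0 → v_1 → … → v_3 = j of Σ_t A[v_t][v_{t+1}]. For example, for (i, j) = (0, 2) we minimise over 9 possible intermediate vertex sequences; the minimum is 13, attained along the walk 0 → 0 → 0 → 2.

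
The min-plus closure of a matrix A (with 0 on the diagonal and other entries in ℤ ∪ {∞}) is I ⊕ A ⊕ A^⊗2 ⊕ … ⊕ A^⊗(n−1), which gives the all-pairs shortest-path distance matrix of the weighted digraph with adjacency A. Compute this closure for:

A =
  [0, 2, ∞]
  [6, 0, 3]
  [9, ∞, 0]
Closure =
  [0, 2, 5]
  [6, 0, 3]
  [9, 11, 0]

This is the Floyd-Warshall all-pairs shortest-path computation. For each intermediate vertex k = 0, 1, …, 2, update dist[i][j] ← min(dist[i][j], dist[i][k] + dist[k][j]). The final matrix gives, for each (i, j), the minimum total weight of any directed path from i to j (possibly empty when i = j).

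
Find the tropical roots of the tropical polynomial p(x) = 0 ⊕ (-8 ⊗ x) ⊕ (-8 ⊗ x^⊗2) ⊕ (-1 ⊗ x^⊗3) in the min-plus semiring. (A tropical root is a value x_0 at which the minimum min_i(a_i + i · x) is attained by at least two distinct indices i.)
Roots: {-7, 0, 8}

Each tropical root is a break point of the lower envelope of the lines y = a_i + i · x (there are 4 lines, with slopes 0, 1, ..., 3). Only the lines that attain the minimum somewhere contribute to roots; other lines are dominated. Here the surviving (envelope) indices are i = 3, i = 2, i = 1, i = 0.
Intersections between consecutive envelope lines give the roots: for adjacent envelope indices i < j the intersection is x = (a_i − a_j) / (j − i). Reading off the sorted break points: {-7, 0, 8}.
Verification: at each break x_0, at least two indices attain the minimum of min_i(a_i + i · x_0).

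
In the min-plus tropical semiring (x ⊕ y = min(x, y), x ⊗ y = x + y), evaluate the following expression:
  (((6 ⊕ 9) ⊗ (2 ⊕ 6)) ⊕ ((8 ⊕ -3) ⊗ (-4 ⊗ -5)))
(((6 ⊕ 9) ⊗ (2 ⊕ 6)) ⊕ ((8 ⊕ -3) ⊗ (-4 ⊗ -5))) = -12

Expand innermost to outermost. Recall ⊕ takes the minimum of its arguments and ⊗ takes their sum. Working out the expression (((6 ⊕ 9) ⊗ (2 ⊕ 6)) ⊕ ((8 ⊕ -3) ⊗ (-4 ⊗ -5))) gives -12.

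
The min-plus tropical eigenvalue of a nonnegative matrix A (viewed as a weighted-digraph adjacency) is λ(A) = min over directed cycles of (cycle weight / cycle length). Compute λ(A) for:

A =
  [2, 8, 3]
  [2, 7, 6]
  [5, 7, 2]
λ(A) = 2

Enumerate directed cycles and compute their means (weight / length). Sample:
  cycle 0 → 0: weight = 2, length = 1, mean = 2/1 ≈ 2.000
  cycle 1 → 1: weight = 7, length = 1, mean = 7/1 ≈ 7.000
  cycle 2 → 2: weight = 2, length = 1, mean = 2/1 ≈ 2.000
  cycle 0 → 1 → 0: weight = 10, length = 2, mean = 10/2 ≈ 5.000
  cycle 0 → 2 → 0: weight = 8, length = 2, mean = 8/2 ≈ 4.000
  cycle 1 → 0 → 1: weight = 10, length = 2, mean = 10/2 ≈ 5.000
Minimum mean = 2.000, attained e.g. along the cycle 0 → 0 with weight 2 and length 1. So λ(A) = 2/1 = 2.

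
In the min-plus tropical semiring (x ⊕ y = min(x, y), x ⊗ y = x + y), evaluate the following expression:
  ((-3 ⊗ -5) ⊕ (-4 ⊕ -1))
((-3 ⊗ -5) ⊕ (-4 ⊕ -1)) = -8

Expand innermost to outermost. Recall ⊕ takes the minimum of its arguments and ⊗ takes their sum. Working out the expression ((-3 ⊗ -5) ⊕ (-4 ⊕ -1)) gives -8.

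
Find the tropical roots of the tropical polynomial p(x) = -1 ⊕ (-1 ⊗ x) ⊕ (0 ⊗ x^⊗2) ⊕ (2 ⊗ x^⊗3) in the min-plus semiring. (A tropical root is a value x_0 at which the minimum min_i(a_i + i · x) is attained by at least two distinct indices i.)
Roots: {-2, -1, 0}

Each tropical root is a break point of the lower envelope of the lines y = a_i + i · x (there are 4 lines, with slopes 0, 1, ..., 3). Only the lines that attain the minimum somewhere contribute to roots; other lines are dominated. Here the surviving (envelope) indices are i = 3, i = 2, i = 1, i = 0.
Intersections between consecutive envelope lines give the roots: for adjacent envelope indices i < j the intersection is x = (a_i − a_j) / (j − i). Reading off the sorted break points: {-2, -1, 0}.
Verification: at each break x_0, at least two indices attain the minimum of min_i(a_i + i · x_0).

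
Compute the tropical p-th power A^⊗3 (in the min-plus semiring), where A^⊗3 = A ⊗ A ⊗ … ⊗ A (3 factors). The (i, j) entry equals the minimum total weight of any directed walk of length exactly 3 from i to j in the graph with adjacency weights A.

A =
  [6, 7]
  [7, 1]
A^⊗3 =
  [15, 9]
  [9, 3]

Each entry (A^⊗3)_ij equals the minimum over all length-3 walks i = v_0 → v_1 → … → v_3 = j of Σ_t A[v_t][v_{t+1}]. For example, for (i, j) = (0, 1) we minimise over 4 possible intermediate vertex sequences; the minimum is 9, attained along the walk 0 → 1 → 1 → 1.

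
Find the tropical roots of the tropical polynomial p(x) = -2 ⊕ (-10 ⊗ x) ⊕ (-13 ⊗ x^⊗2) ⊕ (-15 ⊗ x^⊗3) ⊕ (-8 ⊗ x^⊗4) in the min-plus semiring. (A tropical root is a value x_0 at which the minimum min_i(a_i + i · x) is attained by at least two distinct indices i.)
Roots: {-7, 2, 3, 8}

Each tropical root is a break point of the lower envelope of the lines y = a_i + i · x (there are 5 lines, with slopes 0, 1, ..., 4). Only the lines that attain the minimum somewhere contribute to roots; other lines are dominated. Here the surviving (envelope) indices are i = 4, i = 3, i = 2, i = 1, i = 0.
Intersections between consecutive envelope lines give the roots: for adjacent envelope indices i < j the intersection is x = (a_i − a_j) / (j − i). Reading off the sorted break points: {-7, 2, 3, 8}.
Verification: at each break x_0, at least two indices attain the minimum of min_i(a_i + i · x_0).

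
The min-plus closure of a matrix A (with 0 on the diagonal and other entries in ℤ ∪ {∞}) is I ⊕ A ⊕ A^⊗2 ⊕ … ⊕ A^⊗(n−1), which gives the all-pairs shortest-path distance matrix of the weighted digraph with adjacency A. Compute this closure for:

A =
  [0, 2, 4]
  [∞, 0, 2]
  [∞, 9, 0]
Closure =
  [0, 2, 4]
  [∞, 0, 2]
  [∞, 9, 0]

This is the Floyd-Warshall all-pairs shortest-path computation. For each intermediate vertex k = 0, 1, …, 2, update dist[i][j] ← min(dist[i][j], dist[i][k] + dist[k][j]). The final matrix gives, for each (i, j), the minimum total weight of any directed path from i to j (possibly empty when i = j).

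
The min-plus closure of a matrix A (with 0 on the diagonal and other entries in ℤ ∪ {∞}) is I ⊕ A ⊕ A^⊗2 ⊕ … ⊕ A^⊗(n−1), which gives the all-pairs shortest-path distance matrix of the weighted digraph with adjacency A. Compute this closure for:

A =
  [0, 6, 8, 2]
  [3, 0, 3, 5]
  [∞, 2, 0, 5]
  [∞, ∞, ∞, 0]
Closure =
  [0, 6, 8, 2]
  [3, 0, 3, 5]
  [5, 2, 0, 5]
  [∞, ∞, ∞, 0]

This is the Floyd-Warshall all-pairs shortest-path computation. For each intermediate vertex k = 0, 1, …, 3, update dist[i][j] ← min(dist[i][j], dist[i][k] + dist[k][j]). The final matrix gives, for each (i, j), the minimum total weight of any directed path from i to j (possibly empty when i = j).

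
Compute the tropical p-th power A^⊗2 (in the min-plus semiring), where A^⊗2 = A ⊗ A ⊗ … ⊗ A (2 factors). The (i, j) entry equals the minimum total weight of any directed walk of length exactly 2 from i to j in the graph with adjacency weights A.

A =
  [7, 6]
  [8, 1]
A^⊗2 =
  [14, 7]
  [9, 2]

Each entry (A^⊗2)_ij equals the minimum over all length-2 walks i = v_0 → v_1 → … → v_2 = j of Σ_t A[v_t][v_{t+1}]. For example, for (i, j) = (0, 1) we minimise over 2 possible intermediate vertex sequences; the minimum is 7, attained along the walk 0 → 1 → 1.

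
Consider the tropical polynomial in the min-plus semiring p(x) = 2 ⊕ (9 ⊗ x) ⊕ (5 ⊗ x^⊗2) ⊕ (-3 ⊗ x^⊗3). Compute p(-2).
p(-2) = -9

A tropical monomial a ⊗ x^⊗i evaluates to a + i · x. Evaluating each term at x = -2:
  Term 0 contributes 2 + 0 · -2 = 2
  Term 1 contributes 9 + 1 · -2 = 7
  Term 2 contributes 5 + 2 · -2 = 1
  Term 3 contributes -3 + 3 · -2 = -9
p(-2) = ⊕ of these = min[2, 7, 1, -9] = -9.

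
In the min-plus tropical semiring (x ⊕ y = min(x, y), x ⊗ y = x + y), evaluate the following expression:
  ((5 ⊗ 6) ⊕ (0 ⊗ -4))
((5 ⊗ 6) ⊕ (0 ⊗ -4)) = -4

Expand innermost to outermost. Recall ⊕ takes the minimum of its arguments and ⊗ takes their sum. Working out the expression ((5 ⊗ 6) ⊕ (0 ⊗ -4)) gives -4.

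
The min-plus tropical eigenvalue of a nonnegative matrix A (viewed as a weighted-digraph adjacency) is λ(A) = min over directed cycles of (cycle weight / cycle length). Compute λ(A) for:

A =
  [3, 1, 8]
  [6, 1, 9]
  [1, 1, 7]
λ(A) = 1

Enumerate directed cycles and compute their means (weight / length). Sample:
  cycle 0 → 0: weight = 3, length = 1, mean = 3/1 ≈ 3.000
  cycle 1 → 1: weight = 1, length = 1, mean = 1/1 ≈ 1.000
  cycle 2 → 2: weight = 7, length = 1, mean = 7/1 ≈ 7.000
  cycle 0 → 1 → 0: weight = 7, length = 2, mean = 7/2 ≈ 3.500
  cycle 0 → 2 → 0: weight = 9, length = 2, mean = 9/2 ≈ 4.500
  cycle 1 → 0 → 1: weight = 7, length = 2, mean = 7/2 ≈ 3.500
Minimum mean = 1.000, attained e.g. along the cycle 1 → 1 with weight 1 and length 1. So λ(A) = 1/1 = 1.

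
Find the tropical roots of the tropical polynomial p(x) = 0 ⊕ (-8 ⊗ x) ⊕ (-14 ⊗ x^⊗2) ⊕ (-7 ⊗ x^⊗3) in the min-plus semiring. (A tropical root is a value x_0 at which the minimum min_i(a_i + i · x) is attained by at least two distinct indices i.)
Roots: {-7, 6, 8}

Each tropical root is a break point of the lower envelope of the lines y = a_i + i · x (there are 4 lines, with slopes 0, 1, ..., 3). Only the lines that attain the minimum somewhere contribute to roots; other lines are dominated. Here the surviving (envelope) indices are i = 3, i = 2, i = 1, i = 0.
Intersections between consecutive envelope lines give the roots: for adjacent envelope indices i < j the intersection is x = (a_i − a_j) / (j − i). Reading off the sorted break points: {-7, 6, 8}.
Verification: at each break x_0, at least two indices attain the minimum of min_i(a_i + i · x_0).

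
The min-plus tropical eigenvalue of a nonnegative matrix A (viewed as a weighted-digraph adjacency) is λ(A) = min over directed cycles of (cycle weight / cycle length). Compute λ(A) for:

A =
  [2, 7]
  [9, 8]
λ(A) = 2

Enumerate directed cycles and compute their means (weight / length). Sample:
  cycle 0 → 0: weight = 2, length = 1, mean = 2/1 ≈ 2.000
  cycle 1 → 1: weight = 8, length = 1, mean = 8/1 ≈ 8.000
  cycle 0 → 1 → 0: weight = 16, length = 2, mean = 16/2 ≈ 8.000
  cycle 1 → 0 → 1: weight = 16, length = 2, mean = 16/2 ≈ 8.000
Minimum mean = 2.000, attained e.g. along the cycle 0 → 0 with weight 2 and length 1. So λ(A) = 2/1 = 2.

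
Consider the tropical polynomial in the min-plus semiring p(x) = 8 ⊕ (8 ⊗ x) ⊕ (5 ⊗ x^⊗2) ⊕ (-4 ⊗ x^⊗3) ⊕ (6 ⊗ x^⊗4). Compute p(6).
p(6) = 8

A tropical monomial a ⊗ x^⊗i evaluates to a + i · x. Evaluating each term at x = 6:
  Term 0 contributes 8 + 0 · 6 = 8
  Term 1 contributes 8 + 1 · 6 = 14
  Term 2 contributes 5 + 2 · 6 = 17
  Term 3 contributes -4 + 3 · 6 = 14
  Term 4 contributes 6 + 4 · 6 = 30
p(6) = ⊕ of these = min[8, 14, 17, 14, 30] = 8.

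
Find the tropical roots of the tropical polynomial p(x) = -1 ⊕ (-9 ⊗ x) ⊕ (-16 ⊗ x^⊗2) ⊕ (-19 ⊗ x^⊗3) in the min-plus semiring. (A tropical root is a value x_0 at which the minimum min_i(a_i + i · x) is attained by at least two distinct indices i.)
Roots: {3, 7, 8}

Each tropical root is a break point of the lower envelope of the lines y = a_i + i · x (there are 4 lines, with slopes 0, 1, ..., 3). Only the lines that attain the minimum somewhere contribute to roots; other lines are dominated. Here the surviving (envelope) indices are i = 3, i = 2, i = 1, i = 0.
Intersections between consecutive envelope lines give the roots: for adjacent envelope indices i < j the intersection is x = (a_i − a_j) / (j − i). Reading off the sorted break points: {3, 7, 8}.
Verification: at each break x_0, at least two indices attain the minimum of min_i(a_i + i · x_0).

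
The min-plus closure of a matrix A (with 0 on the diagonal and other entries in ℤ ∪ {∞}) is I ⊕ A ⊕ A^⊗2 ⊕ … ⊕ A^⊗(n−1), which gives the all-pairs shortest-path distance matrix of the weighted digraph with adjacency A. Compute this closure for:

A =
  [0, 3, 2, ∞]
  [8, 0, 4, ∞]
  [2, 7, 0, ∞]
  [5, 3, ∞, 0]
Closure =
  [0, 3, 2, ∞]
  [6, 0, 4, ∞]
  [2, 5, 0, ∞]
  [5, 3, 7, 0]

This is the Floyd-Warshall all-pairs shortest-path computation. For each intermediate vertex k = 0, 1, …, 3, update dist[i][j] ← min(dist[i][j], dist[i][k] + dist[k][j]). The final matrix gives, for each (i, j), the minimum total weight of any directed path from i to j (possibly empty when i = j).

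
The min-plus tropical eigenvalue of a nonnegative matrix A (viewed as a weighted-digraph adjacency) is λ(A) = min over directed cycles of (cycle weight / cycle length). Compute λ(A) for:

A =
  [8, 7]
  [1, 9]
λ(A) = 4

Enumerate directed cycles and compute their means (weight / length). Sample:
  cycle 0 → 0: weight = 8, length = 1, mean = 8/1 ≈ 8.000
  cycle 1 → 1: weight = 9, length = 1, mean = 9/1 ≈ 9.000
  cycle 0 → 1 → 0: weight = 8, length = 2, mean = 8/2 ≈ 4.000
  cycle 1 → 0 → 1: weight = 8, length = 2, mean = 8/2 ≈ 4.000
Minimum mean = 4.000, attained e.g. along the cycle 0 → 1 → 0 with weight 8 and length 2. So λ(A) = 8/2 = 4.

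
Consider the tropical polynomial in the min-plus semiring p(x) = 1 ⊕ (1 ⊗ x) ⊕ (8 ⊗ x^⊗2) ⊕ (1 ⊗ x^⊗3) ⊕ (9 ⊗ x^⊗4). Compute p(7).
p(7) = 1

A tropical monomial a ⊗ x^⊗i evaluates to a + i · x. Evaluating each term at x = 7:
  Term 0 contributes 1 + 0 · 7 = 1
  Term 1 contributes 1 + 1 · 7 = 8
  Term 2 contributes 8 + 2 · 7 = 22
  Term 3 contributes 1 + 3 · 7 = 22
  Term 4 contributes 9 + 4 · 7 = 37
p(7) = ⊕ of these = min[1, 8, 22, 22, 37] = 1.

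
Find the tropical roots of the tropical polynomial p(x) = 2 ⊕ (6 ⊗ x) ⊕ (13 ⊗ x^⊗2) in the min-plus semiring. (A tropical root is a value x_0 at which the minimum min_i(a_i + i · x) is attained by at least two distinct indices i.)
Roots: {-7, -4}

Each tropical root is a break point of the lower envelope of the lines y = a_i + i · x (there are 3 lines, with slopes 0, 1, ..., 2). Only the lines that attain the minimum somewhere contribute to roots; other lines are dominated. Here the surviving (envelope) indices are i = 2, i = 1, i = 0.
Intersections between consecutive envelope lines give the roots: for adjacent envelope indices i < j the intersection is x = (a_i − a_j) / (j − i). Reading off the sorted break points: {-7, -4}.
Verification: at each break x_0, at least two indices attain the minimum of min_i(a_i + i · x_0).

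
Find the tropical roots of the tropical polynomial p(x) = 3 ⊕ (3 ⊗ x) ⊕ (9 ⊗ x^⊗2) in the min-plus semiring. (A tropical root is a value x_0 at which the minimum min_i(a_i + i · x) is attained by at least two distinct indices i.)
Roots: {-6, 0}

Each tropical root is a break point of the lower envelope of the lines y = a_i + i · x (there are 3 lines, with slopes 0, 1, ..., 2). Only the lines that attain the minimum somewhere contribute to roots; other lines are dominated. Here the surviving (envelope) indices are i = 2, i = 1, i = 0.
Intersections between consecutive envelope lines give the roots: for adjacent envelope indices i < j the intersection is x = (a_i − a_j) / (j − i). Reading off the sorted break points: {-6, 0}.
Verification: at each break x_0, at least two indices attain the minimum of min_i(a_i + i · x_0).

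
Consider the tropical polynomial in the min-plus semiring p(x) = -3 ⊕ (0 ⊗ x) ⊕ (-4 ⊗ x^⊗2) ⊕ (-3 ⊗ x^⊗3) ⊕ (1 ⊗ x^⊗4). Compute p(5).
p(5) = -3

A tropical monomial a ⊗ x^⊗i evaluates to a + i · x. Evaluating each term at x = 5:
  Term 0 contributes -3 + 0 · 5 = -3
  Term 1 contributes 0 + 1 · 5 = 5
  Term 2 contributes -4 + 2 · 5 = 6
  Term 3 contributes -3 + 3 · 5 = 12
  Term 4 contributes 1 + 4 · 5 = 21
p(5) = ⊕ of these = min[-3, 5, 6, 12, 21] = -3.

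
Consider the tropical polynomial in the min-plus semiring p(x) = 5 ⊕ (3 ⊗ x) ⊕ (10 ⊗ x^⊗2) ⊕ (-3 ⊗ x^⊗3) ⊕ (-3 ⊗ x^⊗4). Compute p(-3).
p(-3) = -15

A tropical monomial a ⊗ x^⊗i evaluates to a + i · x. Evaluating each term at x = -3:
  Term 0 contributes 5 + 0 · -3 = 5
  Term 1 contributes 3 + 1 · -3 = 0
  Term 2 contributes 10 + 2 · -3 = 4
  Term 3 contributes -3 + 3 · -3 = -12
  Term 4 contributes -3 + 4 · -3 = -15
p(-3) = ⊕ of these = min[5, 0, 4, -12, -15] = -15.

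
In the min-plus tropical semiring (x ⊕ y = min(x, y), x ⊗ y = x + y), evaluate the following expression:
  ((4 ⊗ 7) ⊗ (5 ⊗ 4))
((4 ⊗ 7) ⊗ (5 ⊗ 4)) = 20

Expand innermost to outermost. Recall ⊕ takes the minimum of its arguments and ⊗ takes their sum. Working out the expression ((4 ⊗ 7) ⊗ (5 ⊗ 4)) gives 20.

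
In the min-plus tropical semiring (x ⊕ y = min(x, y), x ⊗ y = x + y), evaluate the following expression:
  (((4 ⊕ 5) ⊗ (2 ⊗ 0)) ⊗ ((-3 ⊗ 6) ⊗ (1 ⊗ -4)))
(((4 ⊕ 5) ⊗ (2 ⊗ 0)) ⊗ ((-3 ⊗ 6) ⊗ (1 ⊗ -4))) = 6

Expand innermost to outermost. Recall ⊕ takes the minimum of its arguments and ⊗ takes their sum. Working out the expression (((4 ⊕ 5) ⊗ (2 ⊗ 0)) ⊗ ((-3 ⊗ 6) ⊗ (1 ⊗ -4))) gives 6.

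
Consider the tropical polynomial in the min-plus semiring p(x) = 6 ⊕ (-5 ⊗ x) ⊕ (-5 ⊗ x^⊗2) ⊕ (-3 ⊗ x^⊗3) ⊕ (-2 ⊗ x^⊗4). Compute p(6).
p(6) = 1

A tropical monomial a ⊗ x^⊗i evaluates to a + i · x. Evaluating each term at x = 6:
  Term 0 contributes 6 + 0 · 6 = 6
  Term 1 contributes -5 + 1 · 6 = 1
  Term 2 contributes -5 + 2 · 6 = 7
  Term 3 contributes -3 + 3 · 6 = 15
  Term 4 contributes -2 + 4 · 6 = 22
p(6) = ⊕ of these = min[6, 1, 7, 15, 22] = 1.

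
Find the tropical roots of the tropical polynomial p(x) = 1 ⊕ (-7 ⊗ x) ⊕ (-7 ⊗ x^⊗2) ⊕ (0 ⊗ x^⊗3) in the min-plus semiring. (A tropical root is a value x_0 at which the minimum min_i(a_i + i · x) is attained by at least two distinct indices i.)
Roots: {-7, 0, 8}

Each tropical root is a break point of the lower envelope of the lines y = a_i + i · x (there are 4 lines, with slopes 0, 1, ..., 3). Only the lines that attain the minimum somewhere contribute to roots; other lines are dominated. Here the surviving (envelope) indices are i = 3, i = 2, i = 1, i = 0.
Intersections between consecutive envelope lines give the roots: for adjacent envelope indices i < j the intersection is x = (a_i − a_j) / (j − i). Reading off the sorted break points: {-7, 0, 8}.
Verification: at each break x_0, at least two indices attain the minimum of min_i(a_i + i · x_0).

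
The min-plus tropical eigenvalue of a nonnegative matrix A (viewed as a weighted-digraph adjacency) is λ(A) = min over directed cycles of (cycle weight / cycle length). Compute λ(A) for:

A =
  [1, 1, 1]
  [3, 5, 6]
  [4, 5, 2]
λ(A) = 1

Enumerate directed cycles and compute their means (weight / length). Sample:
  cycle 0 → 0: weight = 1, length = 1, mean = 1/1 ≈ 1.000
  cycle 1 → 1: weight = 5, length = 1, mean = 5/1 ≈ 5.000
  cycle 2 → 2: weight = 2, length = 1, mean = 2/1 ≈ 2.000
  cycle 0 → 1 → 0: weight = 4, length = 2, mean = 4/2 ≈ 2.000
  cycle 0 → 2 → 0: weight = 5, length = 2, mean = 5/2 ≈ 2.500
  cycle 1 → 0 → 1: weight = 4, length = 2, mean = 4/2 ≈ 2.000
Minimum mean = 1.000, attained e.g. along the cycle 0 → 0 with weight 1 and length 1. So λ(A) = 1/1 = 1.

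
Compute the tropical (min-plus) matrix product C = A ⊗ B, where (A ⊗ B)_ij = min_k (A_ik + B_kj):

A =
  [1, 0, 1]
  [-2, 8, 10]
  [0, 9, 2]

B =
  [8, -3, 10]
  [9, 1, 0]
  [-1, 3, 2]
A ⊗ B =
  [0, -2, 0]
  [6, -5, 8]
  [1, -3, 4]

Apply the min-plus product entry-by-entry:
  C[0][0] = min over k of (A[0][0] + B[0][0] = 1 + 8 = 9, A[0][1] + B[1][0] = 0 + 9 = 9, A[0][2] + B[2][0] = 1 + -1 = 0) = 0 (attained at k = 2)
  C[0][1] = min over k of (A[0][0] + B[0][1] = 1 + -3 = -2, A[0][1] + B[1][1] = 0 + 1 = 1, A[0][2] + B[2][1] = 1 + 3 = 4) = -2 (attained at k = 0)
  C[0][2] = min over k of (A[0][0] + B[0][2] = 1 + 10 = 11, A[0][1] + B[1][2] = 0 + 0 = 0, A[0][2] + B[2][2] = 1 + 2 = 3) = 0 (attained at k = 1)
  C[1][0] = min over k of (A[1][0] + B[0][0] = -2 + 8 = 6, A[1][1] + B[1][0] = 8 + 9 = 17, A[1][2] + B[2][0] = 10 + -1 = 9) = 6 (attained at k = 0)
  C[1][1] = min over k of (A[1][0] + B[0][1] = -2 + -3 = -5, A[1][1] + B[1][1] = 8 + 1 = 9, A[1][2] + B[2][1] = 10 + 3 = 13) = -5 (attained at k = 0)
  C[1][2] = min over k of (A[1][0] + B[0][2] = -2 + 10 = 8, A[1][1] + B[1][2] = 8 + 0 = 8, A[1][2] + B[2][2] = 10 + 2 = 12) = 8 (attained at k = 0)
  C[2][0] = min over k of (A[2][0] + B[0][0] = 0 + 8 = 8, A[2][1] + B[1][0] = 9 + 9 = 18, A[2][2] + B[2][0] = 2 + -1 = 1) = 1 (attained at k = 2)
  C[2][1] = min over k of (A[2][0] + B[0][1] = 0 + -3 = -3, A[2][1] + B[1][1] = 9 + 1 = 10, A[2][2] + B[2][1] = 2 + 3 = 5) = -3 (attained at k = 0)
  C[2][2] = min over k of (A[2][0] + B[0][2] = 0 + 10 = 10, A[2][1] + B[1][2] = 9 + 0 = 9, A[2][2] + B[2][2] = 2 + 2 = 4) = 4 (attained at k = 2)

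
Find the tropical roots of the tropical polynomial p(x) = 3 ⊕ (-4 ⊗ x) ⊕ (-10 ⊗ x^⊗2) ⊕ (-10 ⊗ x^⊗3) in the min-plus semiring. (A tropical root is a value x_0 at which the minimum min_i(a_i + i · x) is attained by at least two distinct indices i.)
Roots: {0, 6, 7}

Each tropical root is a break point of the lower envelope of the lines y = a_i + i · x (there are 4 lines, with slopes 0, 1, ..., 3). Only the lines that attain the minimum somewhere contribute to roots; other lines are dominated. Here the surviving (envelope) indices are i = 3, i = 2, i = 1, i = 0.
Intersections between consecutive envelope lines give the roots: for adjacent envelope indices i < j the intersection is x = (a_i − a_j) / (j − i). Reading off the sorted break points: {0, 6, 7}.
Verification: at each break x_0, at least two indices attain the minimum of min_i(a_i + i · x_0).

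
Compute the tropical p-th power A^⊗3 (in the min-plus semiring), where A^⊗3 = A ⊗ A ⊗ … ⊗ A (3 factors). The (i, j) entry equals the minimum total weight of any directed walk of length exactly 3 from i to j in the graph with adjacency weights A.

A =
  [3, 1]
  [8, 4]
A^⊗3 =
  [9, 7]
  [14, 12]

Each entry (A^⊗3)_ij equals the minimum over all length-3 walks i = v_0 → v_1 → … → v_3 = j of Σ_t A[v_t][v_{t+1}]. For example, for (i, j) = (0, 1) we minimise over 4 possible intermediate vertex sequences; the minimum is 7, attained along the walk 0 → 0 → 0 → 1.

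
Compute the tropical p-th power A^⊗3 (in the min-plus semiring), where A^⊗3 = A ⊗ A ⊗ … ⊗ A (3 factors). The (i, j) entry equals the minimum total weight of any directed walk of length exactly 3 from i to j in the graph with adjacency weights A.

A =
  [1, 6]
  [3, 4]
A^⊗3 =
  [3, 8]
  [5, 10]

Each entry (A^⊗3)_ij equals the minimum over all length-3 walks i = v_0 → v_1 → … → v_3 = j of Σ_t A[v_t][v_{t+1}]. For example, for (i, j) = (0, 1) we minimise over 4 possible intermediate vertex sequences; the minimum is 8, attained along the walk 0 → 0 → 0 → 1.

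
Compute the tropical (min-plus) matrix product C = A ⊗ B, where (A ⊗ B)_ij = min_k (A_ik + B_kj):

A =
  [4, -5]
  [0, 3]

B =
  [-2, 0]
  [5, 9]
A ⊗ B =
  [0, 4]
  [-2, 0]

Apply the min-plus product entry-by-entry:
  C[0][0] = min over k of (A[0][0] + B[0][0] = 4 + -2 = 2, A[0][1] + B[1][0] = -5 + 5 = 0) = 0 (attained at k = 1)
  C[0][1] = min over k of (A[0][0] + B[0][1] = 4 + 0 = 4, A[0][1] + B[1][1] = -5 + 9 = 4) = 4 (attained at k = 0)
  C[1][0] = min over k of (A[1][0] + B[0][0] = 0 + -2 = -2, A[1][1] + B[1][0] = 3 + 5 = 8) = -2 (attained at k = 0)
  C[1][1] = min over k of (A[1][0] + B[0][1] = 0 + 0 = 0, A[1][1] + B[1][1] = 3 + 9 = 12) = 0 (attained at k = 0)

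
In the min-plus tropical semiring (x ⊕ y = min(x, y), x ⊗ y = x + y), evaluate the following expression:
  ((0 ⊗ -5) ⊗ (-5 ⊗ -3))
((0 ⊗ -5) ⊗ (-5 ⊗ -3)) = -13

Expand innermost to outermost. Recall ⊕ takes the minimum of its arguments and ⊗ takes their sum. Working out the expression ((0 ⊗ -5) ⊗ (-5 ⊗ -3)) gives -13.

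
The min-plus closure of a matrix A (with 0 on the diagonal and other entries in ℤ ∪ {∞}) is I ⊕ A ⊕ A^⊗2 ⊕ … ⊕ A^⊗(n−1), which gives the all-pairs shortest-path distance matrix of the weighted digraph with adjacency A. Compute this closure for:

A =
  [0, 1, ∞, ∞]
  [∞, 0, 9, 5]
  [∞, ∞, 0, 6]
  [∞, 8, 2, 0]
Closure =
  [0, 1, 8, 6]
  [∞, 0, 7, 5]
  [∞, 14, 0, 6]
  [∞, 8, 2, 0]

This is the Floyd-Warshall all-pairs shortest-path computation. For each intermediate vertex k = 0, 1, …, 3, update dist[i][j] ← min(dist[i][j], dist[i][k] + dist[k][j]). The final matrix gives, for each (i, j), the minimum total weight of any directed path from i to j (possibly empty when i = j).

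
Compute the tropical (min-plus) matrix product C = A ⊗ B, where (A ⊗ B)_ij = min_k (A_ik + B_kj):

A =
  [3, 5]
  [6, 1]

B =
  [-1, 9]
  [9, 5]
A ⊗ B =
  [2, 10]
  [5, 6]

Apply the min-plus product entry-by-entry:
  C[0][0] = min over k of (A[0][0] + B[0][0] = 3 + -1 = 2, A[0][1] + B[1][0] = 5 + 9 = 14) = 2 (attained at k = 0)
  C[0][1] = min over k of (A[0][0] + B[0][1] = 3 + 9 = 12, A[0][1] + B[1][1] = 5 + 5 = 10) = 10 (attained at k = 1)
  C[1][0] = min over k of (A[1][0] + B[0][0] = 6 + -1 = 5, A[1][1] + B[1][0] = 1 + 9 = 10) = 5 (attained at k = 0)
  C[1][1] = min over k of (A[1][0] + B[0][1] = 6 + 9 = 15, A[1][1] + B[1][1] = 1 + 5 = 6) = 6 (attained at k = 1)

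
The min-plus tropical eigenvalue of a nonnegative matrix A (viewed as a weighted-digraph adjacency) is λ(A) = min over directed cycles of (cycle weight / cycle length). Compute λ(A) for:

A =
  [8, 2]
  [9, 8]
λ(A) = 11/2

Enumerate directed cycles and compute their means (weight / length). Sample:
  cycle 0 → 0: weight = 8, length = 1, mean = 8/1 ≈ 8.000
  cycle 1 → 1: weight = 8, length = 1, mean = 8/1 ≈ 8.000
  cycle 0 → 1 → 0: weight = 11, length = 2, mean = 11/2 ≈ 5.500
  cycle 1 → 0 → 1: weight = 11, length = 2, mean = 11/2 ≈ 5.500
Minimum mean = 5.500, attained e.g. along the cycle 0 → 1 → 0 with weight 11 and length 2. So λ(A) = 11/2 = 11/2.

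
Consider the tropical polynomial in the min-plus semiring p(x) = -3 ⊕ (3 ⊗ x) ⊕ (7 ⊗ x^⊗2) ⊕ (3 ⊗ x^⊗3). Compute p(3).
p(3) = -3

A tropical monomial a ⊗ x^⊗i evaluates to a + i · x. Evaluating each term at x = 3:
  Term 0 contributes -3 + 0 · 3 = -3
  Term 1 contributes 3 + 1 · 3 = 6
  Term 2 contributes 7 + 2 · 3 = 13
  Term 3 contributes 3 + 3 · 3 = 12
p(3) = ⊕ of these = min[-3, 6, 13, 12] = -3.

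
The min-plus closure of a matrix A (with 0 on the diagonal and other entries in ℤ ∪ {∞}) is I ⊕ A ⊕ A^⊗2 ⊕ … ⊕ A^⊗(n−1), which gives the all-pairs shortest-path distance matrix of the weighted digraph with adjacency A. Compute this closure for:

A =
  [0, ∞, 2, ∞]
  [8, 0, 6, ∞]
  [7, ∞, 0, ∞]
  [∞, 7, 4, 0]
Closure =
  [0, ∞, 2, ∞]
  [8, 0, 6, ∞]
  [7, ∞, 0, ∞]
  [11, 7, 4, 0]

This is the Floyd-Warshall all-pairs shortest-path computation. For each intermediate vertex k = 0, 1, …, 3, update dist[i][j] ← min(dist[i][j], dist[i][k] + dist[k][j]). The final matrix gives, for each (i, j), the minimum total weight of any directed path from i to j (possibly empty when i = j).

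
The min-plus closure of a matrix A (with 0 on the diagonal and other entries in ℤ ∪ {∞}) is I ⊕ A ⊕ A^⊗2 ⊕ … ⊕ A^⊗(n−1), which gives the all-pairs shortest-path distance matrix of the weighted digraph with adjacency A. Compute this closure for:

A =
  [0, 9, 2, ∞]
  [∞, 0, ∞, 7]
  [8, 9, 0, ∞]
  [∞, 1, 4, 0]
Closure =
  [0, 9, 2, 16]
  [19, 0, 11, 7]
  [8, 9, 0, 16]
  [12, 1, 4, 0]

This is the Floyd-Warshall all-pairs shortest-path computation. For each intermediate vertex k = 0, 1, …, 3, update dist[i][j] ← min(dist[i][j], dist[i][k] + dist[k][j]). The final matrix gives, for each (i, j), the minimum total weight of any directed path from i to j (possibly empty when i = j).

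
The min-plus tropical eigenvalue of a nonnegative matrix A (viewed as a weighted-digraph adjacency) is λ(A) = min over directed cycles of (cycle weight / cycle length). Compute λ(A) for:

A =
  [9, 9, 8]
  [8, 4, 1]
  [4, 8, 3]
λ(A) = 3

Enumerate directed cycles and compute their means (weight / length). Sample:
  cycle 0 → 0: weight = 9, length = 1, mean = 9/1 ≈ 9.000
  cycle 1 → 1: weight = 4, length = 1, mean = 4/1 ≈ 4.000
  cycle 2 → 2: weight = 3, length = 1, mean = 3/1 ≈ 3.000
  cycle 0 → 1 → 0: weight = 17, length = 2, mean = 17/2 ≈ 8.500
  cycle 0 → 2 → 0: weight = 12, length = 2, mean = 12/2 ≈ 6.000
  cycle 1 → 0 → 1: weight = 17, length = 2, mean = 17/2 ≈ 8.500
Minimum mean = 3.000, attained e.g. along the cycle 2 → 2 with weight 3 and length 1. So λ(A) = 3/1 = 3.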